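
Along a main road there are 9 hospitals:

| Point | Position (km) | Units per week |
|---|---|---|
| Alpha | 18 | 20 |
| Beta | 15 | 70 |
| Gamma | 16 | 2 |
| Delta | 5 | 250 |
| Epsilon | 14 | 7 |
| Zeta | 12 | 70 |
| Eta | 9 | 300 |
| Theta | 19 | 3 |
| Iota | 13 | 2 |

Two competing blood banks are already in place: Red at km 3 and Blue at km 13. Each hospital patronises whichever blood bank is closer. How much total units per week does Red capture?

The indifferent point is the midpoint (3+13)/2 = 8; hospitals left of it (closer to Red at 3) go to Red, those right go to Blue.
  Delta at 5 (w=250) → Red
  Eta at 9 (w=300) → Blue
  Zeta at 12 (w=70) → Blue
  Iota at 13 (w=2) → Blue
  Epsilon at 14 (w=7) → Blue
  Beta at 15 (w=70) → Blue
  Gamma at 16 (w=2) → Blue
  Alpha at 18 (w=20) → Blue
  Theta at 19 (w=3) → Blue
Red captures 250; Blue captures 474.

250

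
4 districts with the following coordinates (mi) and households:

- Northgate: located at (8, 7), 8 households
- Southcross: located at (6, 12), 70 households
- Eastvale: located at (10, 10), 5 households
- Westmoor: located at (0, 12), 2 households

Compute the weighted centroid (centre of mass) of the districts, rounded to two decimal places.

The minimiser of Σwᵢ‖p−pᵢ‖² is the weighted centroid p* = (Σwᵢpᵢ)/(Σwᵢ).
Σwᵢ = 85.
Σwᵢxᵢ = 8·8 + 70·6 + 5·10 + 2·0 = 534.
Σwᵢyᵢ = 8·7 + 70·12 + 5·10 + 2·12 = 970.
x* = 534/85 = 6.28, y* = 970/85 = 11.41.

(6.28, 11.41)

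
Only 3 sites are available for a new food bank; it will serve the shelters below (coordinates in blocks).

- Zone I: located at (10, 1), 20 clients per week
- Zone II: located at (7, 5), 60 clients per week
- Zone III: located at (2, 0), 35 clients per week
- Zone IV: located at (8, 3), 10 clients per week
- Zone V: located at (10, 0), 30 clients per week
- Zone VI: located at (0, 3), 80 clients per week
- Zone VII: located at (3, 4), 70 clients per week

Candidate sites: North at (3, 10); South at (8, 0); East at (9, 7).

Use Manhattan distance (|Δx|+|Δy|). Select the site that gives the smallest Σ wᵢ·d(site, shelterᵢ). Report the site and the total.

Total weighted distance at each candidate:
  North (3, 10): total = 3095
  South (8, 0): total = 2230
  East (9, 7): total = 2830
Minimum is at South with total 2230 blocks.

South, total 2230 blocks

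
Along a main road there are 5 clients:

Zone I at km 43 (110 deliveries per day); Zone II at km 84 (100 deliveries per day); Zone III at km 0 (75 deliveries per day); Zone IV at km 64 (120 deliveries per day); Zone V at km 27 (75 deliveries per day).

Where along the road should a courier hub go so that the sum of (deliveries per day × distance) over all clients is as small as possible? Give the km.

For a sum of weighted absolute distances on a line, the optimum is the weighted median (not the mean). Total weight W = 480; half-weight = 240.
Sort by position and accumulate weight:
  km 0 (Zone III, w=75) → cum 75
  km 27 (Zone V, w=75) → cum 150
  km 43 (Zone I, w=110) → cum 260  ≥ 240 → median here
  km 64 (Zone IV, w=120) → cum 380
  km 84 (Zone II, w=100) → cum 480
Optimal location: km 43.

x = 43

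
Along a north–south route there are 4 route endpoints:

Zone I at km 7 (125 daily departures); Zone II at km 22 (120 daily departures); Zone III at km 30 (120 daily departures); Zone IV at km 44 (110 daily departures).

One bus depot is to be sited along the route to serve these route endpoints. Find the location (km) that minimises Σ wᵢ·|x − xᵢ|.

For a sum of weighted absolute distances on a line, the optimum is the weighted median (not the mean). Total weight W = 475; half-weight = 237.5.
Sort by position and accumulate weight:
  km 7 (Zone I, w=125) → cum 125
  km 22 (Zone II, w=120) → cum 245  ≥ 237.5 → median here
  km 30 (Zone III, w=120) → cum 365
  km 44 (Zone IV, w=110) → cum 475
Optimal location: km 22.

x = 22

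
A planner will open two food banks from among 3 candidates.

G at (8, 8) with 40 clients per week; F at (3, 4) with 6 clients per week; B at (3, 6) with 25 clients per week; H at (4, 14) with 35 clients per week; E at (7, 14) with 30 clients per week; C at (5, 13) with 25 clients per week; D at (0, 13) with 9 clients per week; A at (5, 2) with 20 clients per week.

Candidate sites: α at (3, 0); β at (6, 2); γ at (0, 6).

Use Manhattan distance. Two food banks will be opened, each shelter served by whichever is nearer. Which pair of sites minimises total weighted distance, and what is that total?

Evaluate every pair (each demand assigned to the nearer of the two):
  {β, γ}: total = 1618
  {α, γ}: total = 1812
  {α, β}: total = 1838
Best pair: {β, γ} with total 1618.

{β, γ}, total 1618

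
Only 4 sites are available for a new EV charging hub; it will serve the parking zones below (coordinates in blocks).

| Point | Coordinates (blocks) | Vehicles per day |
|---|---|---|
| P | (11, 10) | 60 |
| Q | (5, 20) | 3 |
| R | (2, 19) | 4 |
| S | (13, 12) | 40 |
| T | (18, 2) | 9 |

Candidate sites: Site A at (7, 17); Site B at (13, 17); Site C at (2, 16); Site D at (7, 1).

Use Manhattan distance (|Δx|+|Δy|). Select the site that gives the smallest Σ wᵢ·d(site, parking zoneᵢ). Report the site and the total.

Site B, total 1005 blocks

Total weighted distance at each candidate:
  Site A (7, 17): total = 1377
  Site B (13, 17): total = 1005
  Site C (2, 16): total = 1803
  Site D (7, 1): total = 1723
Minimum is at Site B with total 1005 blocks.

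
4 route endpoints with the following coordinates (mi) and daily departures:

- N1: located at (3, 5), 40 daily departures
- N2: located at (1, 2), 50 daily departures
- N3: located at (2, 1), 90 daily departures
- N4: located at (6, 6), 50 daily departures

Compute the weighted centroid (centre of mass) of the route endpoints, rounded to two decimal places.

(2.83, 3.00)

The minimiser of Σwᵢ‖p−pᵢ‖² is the weighted centroid p* = (Σwᵢpᵢ)/(Σwᵢ).
Σwᵢ = 230.
Σwᵢxᵢ = 40·3 + 50·1 + 90·2 + 50·6 = 650.
Σwᵢyᵢ = 40·5 + 50·2 + 90·1 + 50·6 = 690.
x* = 650/230 = 2.83, y* = 690/230 = 3.00.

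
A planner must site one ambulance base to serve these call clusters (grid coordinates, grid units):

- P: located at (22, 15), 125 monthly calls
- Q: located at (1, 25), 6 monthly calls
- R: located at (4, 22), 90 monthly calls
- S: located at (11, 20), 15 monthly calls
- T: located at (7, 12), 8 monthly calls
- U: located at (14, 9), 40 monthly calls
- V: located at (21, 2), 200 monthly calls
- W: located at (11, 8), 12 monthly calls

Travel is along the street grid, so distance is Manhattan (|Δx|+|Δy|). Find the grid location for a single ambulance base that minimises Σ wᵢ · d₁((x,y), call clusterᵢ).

Manhattan distance separates: Σwᵢ(|x−xᵢ|+|y−yᵢ|) = Σwᵢ|x−xᵢ| + Σwᵢ|y−yᵢ|, so x and y are optimised independently as 1-D weighted medians.
Total weight W = 496; half = 248.
x-coordinate, sorted with cumulative weight:
  x=1 (Q, w=6) cum 6
  x=4 (R, w=90) cum 96
  x=7 (T, w=8) cum 104
  x=11 (S, w=15) cum 119
  x=11 (W, w=12) cum 131
  x=14 (U, w=40) cum 171
  x=21 (V, w=200) cum 371  ← median
  x=22 (P, w=125) cum 496
⇒ x* = 21
y-coordinate, sorted with cumulative weight:
  y=2 (V, w=200) cum 200
  y=8 (W, w=12) cum 212
  y=9 (U, w=40) cum 252  ← median
  y=12 (T, w=8) cum 260
  y=15 (P, w=125) cum 385
  y=20 (S, w=15) cum 400
  y=22 (R, w=90) cum 490
  y=25 (Q, w=6) cum 496
⇒ y* = 9

(21, 9)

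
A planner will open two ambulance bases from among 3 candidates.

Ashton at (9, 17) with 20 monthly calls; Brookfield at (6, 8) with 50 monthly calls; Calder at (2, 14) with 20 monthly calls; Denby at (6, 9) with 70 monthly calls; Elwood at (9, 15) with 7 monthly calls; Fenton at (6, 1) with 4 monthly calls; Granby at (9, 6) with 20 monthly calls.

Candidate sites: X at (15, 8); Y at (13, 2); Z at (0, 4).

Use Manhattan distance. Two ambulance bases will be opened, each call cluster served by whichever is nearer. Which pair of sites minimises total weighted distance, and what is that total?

{X, Z}, total 1977

Evaluate every pair (each demand assigned to the nearer of the two):
  {X, Z}: total = 1977
  {X, Y}: total = 2113
  {Y, Z}: total = 2201
Best pair: {X, Z} with total 1977.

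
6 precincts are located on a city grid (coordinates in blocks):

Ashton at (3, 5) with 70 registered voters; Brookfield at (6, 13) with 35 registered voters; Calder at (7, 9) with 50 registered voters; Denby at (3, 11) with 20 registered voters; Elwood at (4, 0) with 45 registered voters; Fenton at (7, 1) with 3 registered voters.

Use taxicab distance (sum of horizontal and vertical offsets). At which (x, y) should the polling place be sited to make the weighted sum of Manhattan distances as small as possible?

(4, 5)

Manhattan distance separates: Σwᵢ(|x−xᵢ|+|y−yᵢ|) = Σwᵢ|x−xᵢ| + Σwᵢ|y−yᵢ|, so x and y are optimised independently as 1-D weighted medians.
Total weight W = 223; half = 111.5.
x-coordinate, sorted with cumulative weight:
  x=3 (Ashton, w=70) cum 70
  x=3 (Denby, w=20) cum 90
  x=4 (Elwood, w=45) cum 135  ← median
  x=6 (Brookfield, w=35) cum 170
  x=7 (Calder, w=50) cum 220
  x=7 (Fenton, w=3) cum 223
⇒ x* = 4
y-coordinate, sorted with cumulative weight:
  y=0 (Elwood, w=45) cum 45
  y=1 (Fenton, w=3) cum 48
  y=5 (Ashton, w=70) cum 118  ← median
  y=9 (Calder, w=50) cum 168
  y=11 (Denby, w=20) cum 188
  y=13 (Brookfield, w=35) cum 223
⇒ y* = 5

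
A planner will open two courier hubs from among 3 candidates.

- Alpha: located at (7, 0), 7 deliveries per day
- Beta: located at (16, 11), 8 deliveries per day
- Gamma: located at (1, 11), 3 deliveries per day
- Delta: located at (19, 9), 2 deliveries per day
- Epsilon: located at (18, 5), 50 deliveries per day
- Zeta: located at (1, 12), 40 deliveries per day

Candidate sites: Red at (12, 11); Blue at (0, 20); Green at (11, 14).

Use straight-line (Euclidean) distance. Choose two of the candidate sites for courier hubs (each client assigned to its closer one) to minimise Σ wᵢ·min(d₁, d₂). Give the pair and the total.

{Red, Blue}, total 905.1

Evaluate every pair (each demand assigned to the nearer of the two):
  {Red, Blue}: total = 905.1
  {Red, Green}: total = 994.6
  {Blue, Green}: total = 1087.2
Best pair: {Red, Blue} with total 905.1.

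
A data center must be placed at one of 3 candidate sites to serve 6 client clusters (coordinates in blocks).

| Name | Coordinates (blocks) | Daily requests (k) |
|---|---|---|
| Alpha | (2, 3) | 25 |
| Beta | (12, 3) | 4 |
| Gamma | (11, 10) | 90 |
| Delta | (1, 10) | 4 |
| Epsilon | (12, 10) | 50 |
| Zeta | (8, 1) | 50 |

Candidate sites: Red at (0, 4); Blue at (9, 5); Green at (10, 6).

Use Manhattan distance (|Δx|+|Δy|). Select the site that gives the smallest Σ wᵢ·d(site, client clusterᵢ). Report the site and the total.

Green, total 1447 blocks

Total weighted distance at each candidate:
  Red (0, 4): total = 3135
  Blue (9, 5): total = 1577
  Green (10, 6): total = 1447
Minimum is at Green with total 1447 blocks.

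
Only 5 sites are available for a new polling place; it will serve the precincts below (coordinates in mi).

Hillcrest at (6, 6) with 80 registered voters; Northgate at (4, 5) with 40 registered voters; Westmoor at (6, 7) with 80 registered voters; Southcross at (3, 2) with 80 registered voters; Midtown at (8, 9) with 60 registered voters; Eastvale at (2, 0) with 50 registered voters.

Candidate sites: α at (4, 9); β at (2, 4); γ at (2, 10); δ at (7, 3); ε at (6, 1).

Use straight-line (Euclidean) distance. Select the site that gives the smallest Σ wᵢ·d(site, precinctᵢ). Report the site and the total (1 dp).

β, total 1694.7 mi

Total weighted distance at each candidate:
  α (4, 9): total = 1941.4
  β (2, 4): total = 1694.7
  γ (2, 10): total = 2577.9
  δ (7, 3): total = 1713.4
  ε (6, 1): total = 2012.8
Minimum is at β with total 1694.7 mi.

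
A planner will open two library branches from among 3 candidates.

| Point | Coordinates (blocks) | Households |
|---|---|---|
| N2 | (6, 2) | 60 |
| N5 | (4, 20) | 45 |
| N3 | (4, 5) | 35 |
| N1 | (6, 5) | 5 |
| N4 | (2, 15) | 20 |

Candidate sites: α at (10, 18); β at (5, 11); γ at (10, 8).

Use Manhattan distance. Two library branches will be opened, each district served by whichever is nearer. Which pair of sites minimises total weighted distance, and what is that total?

Evaluate every pair (each demand assigned to the nearer of the two):
  {α, β}: total = 1380
  {β, γ}: total = 1470
  {α, γ}: total = 1530
Best pair: {α, β} with total 1380.

{α, β}, total 1380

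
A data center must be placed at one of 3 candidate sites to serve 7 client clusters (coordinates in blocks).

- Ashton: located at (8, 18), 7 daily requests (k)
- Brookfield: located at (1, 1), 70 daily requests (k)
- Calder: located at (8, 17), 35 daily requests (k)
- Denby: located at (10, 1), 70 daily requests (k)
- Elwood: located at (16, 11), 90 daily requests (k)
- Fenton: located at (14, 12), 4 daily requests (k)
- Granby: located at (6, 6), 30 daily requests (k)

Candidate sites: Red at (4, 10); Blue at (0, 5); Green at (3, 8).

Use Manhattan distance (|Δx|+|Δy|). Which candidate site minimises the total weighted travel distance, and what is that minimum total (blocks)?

Red, total 3757 blocks

Total weighted distance at each candidate:
  Red (4, 10): total = 3757
  Blue (0, 5): total = 4451
  Green (3, 8): total = 3855
Minimum is at Red with total 3757 blocks.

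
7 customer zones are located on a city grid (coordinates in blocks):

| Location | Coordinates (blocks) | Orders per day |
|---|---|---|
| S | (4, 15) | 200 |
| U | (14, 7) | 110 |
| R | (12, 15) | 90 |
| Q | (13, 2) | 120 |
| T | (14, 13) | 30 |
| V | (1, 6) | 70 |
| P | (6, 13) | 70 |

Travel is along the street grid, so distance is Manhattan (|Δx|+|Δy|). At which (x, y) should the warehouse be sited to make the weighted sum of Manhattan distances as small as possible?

Manhattan distance separates: Σwᵢ(|x−xᵢ|+|y−yᵢ|) = Σwᵢ|x−xᵢ| + Σwᵢ|y−yᵢ|, so x and y are optimised independently as 1-D weighted medians.
Total weight W = 690; half = 345.
x-coordinate, sorted with cumulative weight:
  x=1 (V, w=70) cum 70
  x=4 (S, w=200) cum 270
  x=6 (P, w=70) cum 340
  x=12 (R, w=90) cum 430  ← median
  x=13 (Q, w=120) cum 550
  x=14 (U, w=110) cum 660
  x=14 (T, w=30) cum 690
⇒ x* = 12
y-coordinate, sorted with cumulative weight:
  y=2 (Q, w=120) cum 120
  y=6 (V, w=70) cum 190
  y=7 (U, w=110) cum 300
  y=13 (T, w=30) cum 330
  y=13 (P, w=70) cum 400  ← median
  y=15 (S, w=200) cum 600
  y=15 (R, w=90) cum 690
⇒ y* = 13

(12, 13)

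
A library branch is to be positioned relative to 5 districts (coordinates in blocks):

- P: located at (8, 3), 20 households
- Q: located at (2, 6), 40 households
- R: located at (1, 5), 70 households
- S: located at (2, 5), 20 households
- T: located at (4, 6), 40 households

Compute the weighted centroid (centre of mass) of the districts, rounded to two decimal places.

The minimiser of Σwᵢ‖p−pᵢ‖² is the weighted centroid p* = (Σwᵢpᵢ)/(Σwᵢ).
Σwᵢ = 190.
Σwᵢxᵢ = 20·8 + 40·2 + 70·1 + 20·2 + 40·4 = 510.
Σwᵢyᵢ = 20·3 + 40·6 + 70·5 + 20·5 + 40·6 = 990.
x* = 510/190 = 2.68, y* = 990/190 = 5.21.

(2.68, 5.21)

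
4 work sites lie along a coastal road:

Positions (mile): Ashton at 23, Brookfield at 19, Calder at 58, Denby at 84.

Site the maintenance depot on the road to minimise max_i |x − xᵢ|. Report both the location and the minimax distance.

location 51.5, max distance 32.5

The 1-center on a line is the midpoint of the two extreme points: leftmost at 19, rightmost at 84.
Optimal location = (19 + 84)/2 = 51.5; maximum distance = (84 − 19)/2 = 32.5.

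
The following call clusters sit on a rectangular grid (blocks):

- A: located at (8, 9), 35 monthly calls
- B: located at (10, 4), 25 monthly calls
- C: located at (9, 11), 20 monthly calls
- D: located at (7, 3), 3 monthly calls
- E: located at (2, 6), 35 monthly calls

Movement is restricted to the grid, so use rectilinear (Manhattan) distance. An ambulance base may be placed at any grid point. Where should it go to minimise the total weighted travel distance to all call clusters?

Manhattan distance separates: Σwᵢ(|x−xᵢ|+|y−yᵢ|) = Σwᵢ|x−xᵢ| + Σwᵢ|y−yᵢ|, so x and y are optimised independently as 1-D weighted medians.
Total weight W = 118; half = 59.
x-coordinate, sorted with cumulative weight:
  x=2 (E, w=35) cum 35
  x=7 (D, w=3) cum 38
  x=8 (A, w=35) cum 73  ← median
  x=9 (C, w=20) cum 93
  x=10 (B, w=25) cum 118
⇒ x* = 8
y-coordinate, sorted with cumulative weight:
  y=3 (D, w=3) cum 3
  y=4 (B, w=25) cum 28
  y=6 (E, w=35) cum 63  ← median
  y=9 (A, w=35) cum 98
  y=11 (C, w=20) cum 118
⇒ y* = 6

(8, 6)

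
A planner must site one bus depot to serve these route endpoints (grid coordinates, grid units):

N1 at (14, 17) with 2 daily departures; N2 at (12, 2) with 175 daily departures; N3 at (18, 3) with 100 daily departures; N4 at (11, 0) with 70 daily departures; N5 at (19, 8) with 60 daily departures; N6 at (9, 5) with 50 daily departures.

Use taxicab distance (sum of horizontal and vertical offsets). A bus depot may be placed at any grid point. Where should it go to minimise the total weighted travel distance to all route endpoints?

Manhattan distance separates: Σwᵢ(|x−xᵢ|+|y−yᵢ|) = Σwᵢ|x−xᵢ| + Σwᵢ|y−yᵢ|, so x and y are optimised independently as 1-D weighted medians.
Total weight W = 457; half = 228.5.
x-coordinate, sorted with cumulative weight:
  x=9 (N6, w=50) cum 50
  x=11 (N4, w=70) cum 120
  x=12 (N2, w=175) cum 295  ← median
  x=14 (N1, w=2) cum 297
  x=18 (N3, w=100) cum 397
  x=19 (N5, w=60) cum 457
⇒ x* = 12
y-coordinate, sorted with cumulative weight:
  y=0 (N4, w=70) cum 70
  y=2 (N2, w=175) cum 245  ← median
  y=3 (N3, w=100) cum 345
  y=5 (N6, w=50) cum 395
  y=8 (N5, w=60) cum 455
  y=17 (N1, w=2) cum 457
⇒ y* = 2

(12, 2)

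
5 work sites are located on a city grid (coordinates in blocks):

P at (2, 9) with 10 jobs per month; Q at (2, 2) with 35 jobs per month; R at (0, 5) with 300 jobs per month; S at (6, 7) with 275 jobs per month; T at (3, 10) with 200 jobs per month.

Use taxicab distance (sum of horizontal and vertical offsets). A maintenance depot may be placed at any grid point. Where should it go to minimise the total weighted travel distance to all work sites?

Manhattan distance separates: Σwᵢ(|x−xᵢ|+|y−yᵢ|) = Σwᵢ|x−xᵢ| + Σwᵢ|y−yᵢ|, so x and y are optimised independently as 1-D weighted medians.
Total weight W = 820; half = 410.
x-coordinate, sorted with cumulative weight:
  x=0 (R, w=300) cum 300
  x=2 (P, w=10) cum 310
  x=2 (Q, w=35) cum 345
  x=3 (T, w=200) cum 545  ← median
  x=6 (S, w=275) cum 820
⇒ x* = 3
y-coordinate, sorted with cumulative weight:
  y=2 (Q, w=35) cum 35
  y=5 (R, w=300) cum 335
  y=7 (S, w=275) cum 610  ← median
  y=9 (P, w=10) cum 620
  y=10 (T, w=200) cum 820
⇒ y* = 7

(3, 7)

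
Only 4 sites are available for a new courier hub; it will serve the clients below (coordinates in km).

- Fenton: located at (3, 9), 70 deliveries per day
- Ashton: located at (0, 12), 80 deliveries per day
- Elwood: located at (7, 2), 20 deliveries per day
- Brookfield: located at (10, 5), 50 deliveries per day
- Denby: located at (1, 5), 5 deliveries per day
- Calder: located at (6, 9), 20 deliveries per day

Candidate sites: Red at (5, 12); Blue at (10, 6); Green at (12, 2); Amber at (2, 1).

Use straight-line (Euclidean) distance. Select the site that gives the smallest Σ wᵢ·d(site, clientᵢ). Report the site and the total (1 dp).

Total weighted distance at each candidate:
  Red (5, 12): total = 1390.0
  Blue (10, 6): total = 1761.3
  Green (12, 2): total = 2569.4
  Amber (2, 1): total = 2207.5
Minimum is at Red with total 1390.0 km.

Red, total 1390.0 km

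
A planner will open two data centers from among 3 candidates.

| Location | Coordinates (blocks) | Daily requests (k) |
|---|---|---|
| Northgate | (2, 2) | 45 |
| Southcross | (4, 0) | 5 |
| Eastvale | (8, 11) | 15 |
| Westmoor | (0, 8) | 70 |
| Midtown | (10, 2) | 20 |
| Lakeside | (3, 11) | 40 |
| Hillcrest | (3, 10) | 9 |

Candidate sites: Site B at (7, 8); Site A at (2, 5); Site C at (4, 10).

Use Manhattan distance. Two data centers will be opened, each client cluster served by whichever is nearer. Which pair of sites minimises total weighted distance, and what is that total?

Evaluate every pair (each demand assigned to the nearer of the two):
  {Site A, Site C}: total = 904
  {Site B, Site A}: total = 1094
  {Site B, Site C}: total = 1249
Best pair: {Site A, Site C} with total 904.

{Site A, Site C}, total 904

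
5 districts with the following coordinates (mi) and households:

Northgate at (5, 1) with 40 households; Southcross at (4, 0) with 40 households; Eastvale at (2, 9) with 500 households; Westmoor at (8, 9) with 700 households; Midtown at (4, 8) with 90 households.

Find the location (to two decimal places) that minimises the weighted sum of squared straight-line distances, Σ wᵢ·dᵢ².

(5.34, 8.44)

The minimiser of Σwᵢ‖p−pᵢ‖² is the weighted centroid p* = (Σwᵢpᵢ)/(Σwᵢ).
Σwᵢ = 1370.
Σwᵢxᵢ = 40·5 + 40·4 + 500·2 + 700·8 + 90·4 = 7320.
Σwᵢyᵢ = 40·1 + 40·0 + 500·9 + 700·9 + 90·8 = 11560.
x* = 7320/1370 = 5.34, y* = 11560/1370 = 8.44.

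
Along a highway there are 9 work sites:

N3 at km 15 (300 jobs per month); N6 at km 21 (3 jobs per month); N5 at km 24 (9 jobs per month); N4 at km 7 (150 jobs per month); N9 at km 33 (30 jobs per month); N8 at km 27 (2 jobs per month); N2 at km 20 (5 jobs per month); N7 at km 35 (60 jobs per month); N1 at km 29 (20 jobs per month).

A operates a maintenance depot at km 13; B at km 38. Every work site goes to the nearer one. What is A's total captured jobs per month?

467

The indifferent point is the midpoint (13+38)/2 = 25.5; work sites left of it (closer to A at 13) go to A, those right go to B.
  N4 at 7 (w=150) → A
  N3 at 15 (w=300) → A
  N2 at 20 (w=5) → A
  N6 at 21 (w=3) → A
  N5 at 24 (w=9) → A
  N8 at 27 (w=2) → B
  N1 at 29 (w=20) → B
  N9 at 33 (w=30) → B
  N7 at 35 (w=60) → B
A captures 467; B captures 112.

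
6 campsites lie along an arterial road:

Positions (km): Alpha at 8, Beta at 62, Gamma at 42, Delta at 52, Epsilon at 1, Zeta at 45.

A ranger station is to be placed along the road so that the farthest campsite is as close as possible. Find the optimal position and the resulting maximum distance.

The 1-center on a line is the midpoint of the two extreme points: leftmost at 1, rightmost at 62.
Optimal location = (1 + 62)/2 = 31.5; maximum distance = (62 − 1)/2 = 30.5.

location 31.5, max distance 30.5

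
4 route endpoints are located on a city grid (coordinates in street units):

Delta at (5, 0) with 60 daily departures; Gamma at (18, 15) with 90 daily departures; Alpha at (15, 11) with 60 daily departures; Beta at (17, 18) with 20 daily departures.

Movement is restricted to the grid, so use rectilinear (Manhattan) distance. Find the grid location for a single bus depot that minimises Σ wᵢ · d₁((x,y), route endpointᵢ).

Manhattan distance separates: Σwᵢ(|x−xᵢ|+|y−yᵢ|) = Σwᵢ|x−xᵢ| + Σwᵢ|y−yᵢ|, so x and y are optimised independently as 1-D weighted medians.
Total weight W = 230; half = 115.
x-coordinate, sorted with cumulative weight:
  x=5 (Delta, w=60) cum 60
  x=15 (Alpha, w=60) cum 120  ← median
  x=17 (Beta, w=20) cum 140
  x=18 (Gamma, w=90) cum 230
⇒ x* = 15
y-coordinate, sorted with cumulative weight:
  y=0 (Delta, w=60) cum 60
  y=11 (Alpha, w=60) cum 120  ← median
  y=15 (Gamma, w=90) cum 210
  y=18 (Beta, w=20) cum 230
⇒ y* = 11

(15, 11)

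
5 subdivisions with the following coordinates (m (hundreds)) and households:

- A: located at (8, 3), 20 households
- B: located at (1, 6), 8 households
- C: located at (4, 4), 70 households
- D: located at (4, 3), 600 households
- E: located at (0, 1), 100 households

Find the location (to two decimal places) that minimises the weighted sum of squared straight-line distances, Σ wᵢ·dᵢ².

The minimiser of Σwᵢ‖p−pᵢ‖² is the weighted centroid p* = (Σwᵢpᵢ)/(Σwᵢ).
Σwᵢ = 798.
Σwᵢxᵢ = 20·8 + 8·1 + 70·4 + 600·4 + 100·0 = 2848.
Σwᵢyᵢ = 20·3 + 8·6 + 70·4 + 600·3 + 100·1 = 2288.
x* = 2848/798 = 3.57, y* = 2288/798 = 2.87.

(3.57, 2.87)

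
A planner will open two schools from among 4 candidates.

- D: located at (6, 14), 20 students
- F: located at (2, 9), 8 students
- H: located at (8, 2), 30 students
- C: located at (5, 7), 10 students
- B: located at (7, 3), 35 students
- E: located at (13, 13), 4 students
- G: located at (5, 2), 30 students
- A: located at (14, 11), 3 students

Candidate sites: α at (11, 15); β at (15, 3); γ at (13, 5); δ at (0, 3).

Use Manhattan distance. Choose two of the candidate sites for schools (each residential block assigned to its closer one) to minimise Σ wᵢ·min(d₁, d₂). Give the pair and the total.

Evaluate every pair (each demand assigned to the nearer of the two):
  {α, δ}: total = 1006
  {γ, δ}: total = 1192
  {α, γ}: total = 1227
  {β, δ}: total = 1234
  {α, β}: total = 1267
  {β, γ}: total = 1443
Best pair: {α, δ} with total 1006.

{α, δ}, total 1006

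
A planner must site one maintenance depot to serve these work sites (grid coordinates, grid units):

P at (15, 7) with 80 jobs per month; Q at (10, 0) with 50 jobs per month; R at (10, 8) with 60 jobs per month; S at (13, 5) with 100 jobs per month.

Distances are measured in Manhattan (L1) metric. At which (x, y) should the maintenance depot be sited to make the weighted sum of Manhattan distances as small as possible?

Manhattan distance separates: Σwᵢ(|x−xᵢ|+|y−yᵢ|) = Σwᵢ|x−xᵢ| + Σwᵢ|y−yᵢ|, so x and y are optimised independently as 1-D weighted medians.
Total weight W = 290; half = 145.
x-coordinate, sorted with cumulative weight:
  x=10 (Q, w=50) cum 50
  x=10 (R, w=60) cum 110
  x=13 (S, w=100) cum 210  ← median
  x=15 (P, w=80) cum 290
⇒ x* = 13
y-coordinate, sorted with cumulative weight:
  y=0 (Q, w=50) cum 50
  y=5 (S, w=100) cum 150  ← median
  y=7 (P, w=80) cum 230
  y=8 (R, w=60) cum 290
⇒ y* = 5

(13, 5)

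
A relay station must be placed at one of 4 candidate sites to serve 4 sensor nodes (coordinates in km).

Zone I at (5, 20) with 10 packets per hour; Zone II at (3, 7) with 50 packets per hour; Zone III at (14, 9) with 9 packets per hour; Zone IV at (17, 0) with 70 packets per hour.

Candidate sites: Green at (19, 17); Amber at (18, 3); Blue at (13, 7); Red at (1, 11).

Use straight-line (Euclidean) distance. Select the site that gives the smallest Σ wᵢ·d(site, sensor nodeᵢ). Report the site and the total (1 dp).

Total weighted distance at each candidate:
  Green (19, 17): total = 2369.7
  Amber (18, 3): total = 1276.5
  Blue (13, 7): total = 1237.1
  Red (1, 11): total = 1799.6
Minimum is at Blue with total 1237.1 km.

Blue, total 1237.1 km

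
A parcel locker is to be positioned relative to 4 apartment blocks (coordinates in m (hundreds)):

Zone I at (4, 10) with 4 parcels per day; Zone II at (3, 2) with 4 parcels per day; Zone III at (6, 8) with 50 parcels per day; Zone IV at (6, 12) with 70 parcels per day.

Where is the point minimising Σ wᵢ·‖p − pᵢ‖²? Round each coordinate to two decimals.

The minimiser of Σwᵢ‖p−pᵢ‖² is the weighted centroid p* = (Σwᵢpᵢ)/(Σwᵢ).
Σwᵢ = 128.
Σwᵢxᵢ = 4·4 + 4·3 + 50·6 + 70·6 = 748.
Σwᵢyᵢ = 4·10 + 4·2 + 50·8 + 70·12 = 1288.
x* = 748/128 = 5.84, y* = 1288/128 = 10.06.

(5.84, 10.06)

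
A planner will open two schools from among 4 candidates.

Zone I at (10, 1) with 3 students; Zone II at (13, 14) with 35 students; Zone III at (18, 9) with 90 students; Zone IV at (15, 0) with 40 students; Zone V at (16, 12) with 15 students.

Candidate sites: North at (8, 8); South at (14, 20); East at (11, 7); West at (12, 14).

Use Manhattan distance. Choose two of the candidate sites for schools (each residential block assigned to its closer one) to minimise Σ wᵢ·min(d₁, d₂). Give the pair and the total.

{East, West}, total 1396

Evaluate every pair (each demand assigned to the nearer of the two):
  {East, West}: total = 1396
  {South, East}: total = 1666
  {North, East}: total = 1736
  {North, West}: total = 1742
  {South, West}: total = 1840
  {North, South}: total = 2012
Best pair: {East, West} with total 1396.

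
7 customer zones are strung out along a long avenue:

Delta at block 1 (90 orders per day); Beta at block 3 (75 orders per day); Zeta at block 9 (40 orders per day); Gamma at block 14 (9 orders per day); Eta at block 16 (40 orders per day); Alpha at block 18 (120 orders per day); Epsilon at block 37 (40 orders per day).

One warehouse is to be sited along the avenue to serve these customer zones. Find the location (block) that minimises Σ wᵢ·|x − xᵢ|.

x = 14

For a sum of weighted absolute distances on a line, the optimum is the weighted median (not the mean). Total weight W = 414; half-weight = 207.
Sort by position and accumulate weight:
  block 1 (Delta, w=90) → cum 90
  block 3 (Beta, w=75) → cum 165
  block 9 (Zeta, w=40) → cum 205
  block 14 (Gamma, w=9) → cum 214  ≥ 207 → median here
  block 16 (Eta, w=40) → cum 254
  block 18 (Alpha, w=120) → cum 374
  block 37 (Epsilon, w=40) → cum 414
Optimal location: block 14.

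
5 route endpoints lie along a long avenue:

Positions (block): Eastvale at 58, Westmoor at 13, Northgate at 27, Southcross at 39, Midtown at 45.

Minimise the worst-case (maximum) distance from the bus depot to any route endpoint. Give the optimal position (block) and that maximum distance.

The 1-center on a line is the midpoint of the two extreme points: leftmost at 13, rightmost at 58.
Optimal location = (13 + 58)/2 = 35.5; maximum distance = (58 − 13)/2 = 22.5.

location 35.5, max distance 22.5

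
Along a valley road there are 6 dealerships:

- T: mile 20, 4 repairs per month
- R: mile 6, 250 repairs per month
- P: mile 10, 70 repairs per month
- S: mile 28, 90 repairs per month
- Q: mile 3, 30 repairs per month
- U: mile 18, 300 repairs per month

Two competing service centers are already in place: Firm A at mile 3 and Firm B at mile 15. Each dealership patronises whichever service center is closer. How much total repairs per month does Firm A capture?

The indifferent point is the midpoint (3+15)/2 = 9; dealerships left of it (closer to Firm A at 3) go to Firm A, those right go to Firm B.
  Q at 3 (w=30) → Firm A
  R at 6 (w=250) → Firm A
  P at 10 (w=70) → Firm B
  U at 18 (w=300) → Firm B
  T at 20 (w=4) → Firm B
  S at 28 (w=90) → Firm B
Firm A captures 280; Firm B captures 464.

280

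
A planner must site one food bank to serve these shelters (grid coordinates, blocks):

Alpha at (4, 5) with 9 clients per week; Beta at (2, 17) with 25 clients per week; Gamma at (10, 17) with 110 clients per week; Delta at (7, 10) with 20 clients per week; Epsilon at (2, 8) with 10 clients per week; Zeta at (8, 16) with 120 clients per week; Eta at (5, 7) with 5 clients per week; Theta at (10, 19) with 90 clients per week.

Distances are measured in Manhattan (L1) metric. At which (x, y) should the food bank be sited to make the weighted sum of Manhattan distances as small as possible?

(10, 17)

Manhattan distance separates: Σwᵢ(|x−xᵢ|+|y−yᵢ|) = Σwᵢ|x−xᵢ| + Σwᵢ|y−yᵢ|, so x and y are optimised independently as 1-D weighted medians.
Total weight W = 389; half = 194.5.
x-coordinate, sorted with cumulative weight:
  x=2 (Beta, w=25) cum 25
  x=2 (Epsilon, w=10) cum 35
  x=4 (Alpha, w=9) cum 44
  x=5 (Eta, w=5) cum 49
  x=7 (Delta, w=20) cum 69
  x=8 (Zeta, w=120) cum 189
  x=10 (Gamma, w=110) cum 299  ← median
  x=10 (Theta, w=90) cum 389
⇒ x* = 10
y-coordinate, sorted with cumulative weight:
  y=5 (Alpha, w=9) cum 9
  y=7 (Eta, w=5) cum 14
  y=8 (Epsilon, w=10) cum 24
  y=10 (Delta, w=20) cum 44
  y=16 (Zeta, w=120) cum 164
  y=17 (Beta, w=25) cum 189
  y=17 (Gamma, w=110) cum 299  ← median
  y=19 (Theta, w=90) cum 389
⇒ y* = 17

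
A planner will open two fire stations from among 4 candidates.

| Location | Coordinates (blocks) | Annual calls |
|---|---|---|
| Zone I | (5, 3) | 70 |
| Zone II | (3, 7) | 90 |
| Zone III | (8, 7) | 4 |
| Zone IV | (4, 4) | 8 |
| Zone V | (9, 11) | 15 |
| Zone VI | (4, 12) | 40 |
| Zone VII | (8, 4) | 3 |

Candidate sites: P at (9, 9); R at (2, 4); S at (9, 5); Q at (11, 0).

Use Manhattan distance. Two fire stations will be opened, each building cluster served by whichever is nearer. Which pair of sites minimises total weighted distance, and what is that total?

Evaluate every pair (each demand assigned to the nearer of the two):
  {P, R}: total = 1036
  {R, S}: total = 1164
  {R, Q}: total = 1305
  {P, S}: total = 1556
  {S, Q}: total = 1776
  {P, Q}: total = 1810
Best pair: {P, R} with total 1036.

{P, R}, total 1036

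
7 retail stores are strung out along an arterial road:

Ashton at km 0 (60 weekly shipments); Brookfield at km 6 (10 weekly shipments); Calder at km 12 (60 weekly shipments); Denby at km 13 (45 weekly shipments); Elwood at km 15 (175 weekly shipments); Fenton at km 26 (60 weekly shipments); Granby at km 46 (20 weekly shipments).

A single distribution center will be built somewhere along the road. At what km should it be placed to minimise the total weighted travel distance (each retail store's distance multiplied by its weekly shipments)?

x = 15

For a sum of weighted absolute distances on a line, the optimum is the weighted median (not the mean). Total weight W = 430; half-weight = 215.
Sort by position and accumulate weight:
  km 0 (Ashton, w=60) → cum 60
  km 6 (Brookfield, w=10) → cum 70
  km 12 (Calder, w=60) → cum 130
  km 13 (Denby, w=45) → cum 175
  km 15 (Elwood, w=175) → cum 350  ≥ 215 → median here
  km 26 (Fenton, w=60) → cum 410
  km 46 (Granby, w=20) → cum 430
Optimal location: km 15.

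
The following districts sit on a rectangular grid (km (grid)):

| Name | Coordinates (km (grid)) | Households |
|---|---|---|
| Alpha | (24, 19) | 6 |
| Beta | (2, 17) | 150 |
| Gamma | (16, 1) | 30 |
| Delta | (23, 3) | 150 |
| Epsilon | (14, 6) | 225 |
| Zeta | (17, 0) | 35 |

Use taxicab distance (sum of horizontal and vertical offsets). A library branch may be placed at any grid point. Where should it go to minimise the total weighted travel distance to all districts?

(14, 6)

Manhattan distance separates: Σwᵢ(|x−xᵢ|+|y−yᵢ|) = Σwᵢ|x−xᵢ| + Σwᵢ|y−yᵢ|, so x and y are optimised independently as 1-D weighted medians.
Total weight W = 596; half = 298.
x-coordinate, sorted with cumulative weight:
  x=2 (Beta, w=150) cum 150
  x=14 (Epsilon, w=225) cum 375  ← median
  x=16 (Gamma, w=30) cum 405
  x=17 (Zeta, w=35) cum 440
  x=23 (Delta, w=150) cum 590
  x=24 (Alpha, w=6) cum 596
⇒ x* = 14
y-coordinate, sorted with cumulative weight:
  y=0 (Zeta, w=35) cum 35
  y=1 (Gamma, w=30) cum 65
  y=3 (Delta, w=150) cum 215
  y=6 (Epsilon, w=225) cum 440  ← median
  y=17 (Beta, w=150) cum 590
  y=19 (Alpha, w=6) cum 596
⇒ y* = 6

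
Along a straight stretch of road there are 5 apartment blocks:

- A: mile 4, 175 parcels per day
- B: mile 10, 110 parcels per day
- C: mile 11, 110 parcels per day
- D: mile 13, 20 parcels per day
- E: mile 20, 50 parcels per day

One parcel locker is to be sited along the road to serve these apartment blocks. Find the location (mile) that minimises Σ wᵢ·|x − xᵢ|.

For a sum of weighted absolute distances on a line, the optimum is the weighted median (not the mean). Total weight W = 465; half-weight = 232.5.
Sort by position and accumulate weight:
  mile 4 (A, w=175) → cum 175
  mile 10 (B, w=110) → cum 285  ≥ 232.5 → median here
  mile 11 (C, w=110) → cum 395
  mile 13 (D, w=20) → cum 415
  mile 20 (E, w=50) → cum 465
Optimal location: mile 10.

x = 10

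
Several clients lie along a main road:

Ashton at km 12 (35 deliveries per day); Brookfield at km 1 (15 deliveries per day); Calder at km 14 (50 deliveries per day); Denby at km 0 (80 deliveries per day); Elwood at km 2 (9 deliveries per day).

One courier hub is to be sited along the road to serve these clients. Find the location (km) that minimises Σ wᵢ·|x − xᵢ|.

x = 1

For a sum of weighted absolute distances on a line, the optimum is the weighted median (not the mean). Total weight W = 189; half-weight = 94.5.
Sort by position and accumulate weight:
  km 0 (Denby, w=80) → cum 80
  km 1 (Brookfield, w=15) → cum 95  ≥ 94.5 → median here
  km 2 (Elwood, w=9) → cum 104
  km 12 (Ashton, w=35) → cum 139
  km 14 (Calder, w=50) → cum 189
Optimal location: km 1.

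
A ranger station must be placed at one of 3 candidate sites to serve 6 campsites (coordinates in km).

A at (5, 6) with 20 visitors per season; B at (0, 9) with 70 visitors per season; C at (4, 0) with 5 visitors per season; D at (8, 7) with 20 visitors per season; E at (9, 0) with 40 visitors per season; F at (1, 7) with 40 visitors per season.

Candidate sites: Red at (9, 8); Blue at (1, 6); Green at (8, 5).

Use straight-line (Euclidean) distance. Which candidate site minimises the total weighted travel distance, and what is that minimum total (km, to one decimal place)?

Blue, total 916.3 km

Total weighted distance at each candidate:
  Red (9, 8): total = 1441.3
  Blue (1, 6): total = 916.3
  Green (8, 5): total = 1256.5
Minimum is at Blue with total 916.3 km.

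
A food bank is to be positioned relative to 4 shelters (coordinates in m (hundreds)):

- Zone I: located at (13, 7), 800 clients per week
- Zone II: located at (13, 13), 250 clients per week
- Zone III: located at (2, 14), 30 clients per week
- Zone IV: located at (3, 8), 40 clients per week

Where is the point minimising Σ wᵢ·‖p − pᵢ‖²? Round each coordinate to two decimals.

(12.35, 8.56)

The minimiser of Σwᵢ‖p−pᵢ‖² is the weighted centroid p* = (Σwᵢpᵢ)/(Σwᵢ).
Σwᵢ = 1120.
Σwᵢxᵢ = 800·13 + 250·13 + 30·2 + 40·3 = 13830.
Σwᵢyᵢ = 800·7 + 250·13 + 30·14 + 40·8 = 9590.
x* = 13830/1120 = 12.35, y* = 9590/1120 = 8.56.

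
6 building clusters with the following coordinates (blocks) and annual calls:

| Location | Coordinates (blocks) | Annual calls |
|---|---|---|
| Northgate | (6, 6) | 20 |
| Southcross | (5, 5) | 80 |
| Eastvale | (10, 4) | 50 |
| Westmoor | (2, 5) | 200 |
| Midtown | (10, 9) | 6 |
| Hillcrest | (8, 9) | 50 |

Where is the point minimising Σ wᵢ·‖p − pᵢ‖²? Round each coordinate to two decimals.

(4.63, 5.48)

The minimiser of Σwᵢ‖p−pᵢ‖² is the weighted centroid p* = (Σwᵢpᵢ)/(Σwᵢ).
Σwᵢ = 406.
Σwᵢxᵢ = 20·6 + 80·5 + 50·10 + 200·2 + 6·10 + 50·8 = 1880.
Σwᵢyᵢ = 20·6 + 80·5 + 50·4 + 200·5 + 6·9 + 50·9 = 2224.
x* = 1880/406 = 4.63, y* = 2224/406 = 5.48.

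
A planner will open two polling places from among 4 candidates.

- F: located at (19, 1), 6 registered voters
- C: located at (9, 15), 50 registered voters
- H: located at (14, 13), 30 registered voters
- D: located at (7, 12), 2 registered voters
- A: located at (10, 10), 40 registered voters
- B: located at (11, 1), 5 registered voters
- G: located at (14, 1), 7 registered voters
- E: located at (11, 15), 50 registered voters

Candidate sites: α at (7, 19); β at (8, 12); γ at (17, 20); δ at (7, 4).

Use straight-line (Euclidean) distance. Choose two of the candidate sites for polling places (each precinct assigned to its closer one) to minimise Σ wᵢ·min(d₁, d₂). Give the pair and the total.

{β, δ}, total 820.4

Evaluate every pair (each demand assigned to the nearer of the two):
  {β, δ}: total = 820.4
  {α, β}: total = 905.9
  {β, γ}: total = 905.9
  {α, δ}: total = 1217.9
  {α, γ}: total = 1469.9
  {γ, δ}: total = 1527.5
Best pair: {β, δ} with total 820.4.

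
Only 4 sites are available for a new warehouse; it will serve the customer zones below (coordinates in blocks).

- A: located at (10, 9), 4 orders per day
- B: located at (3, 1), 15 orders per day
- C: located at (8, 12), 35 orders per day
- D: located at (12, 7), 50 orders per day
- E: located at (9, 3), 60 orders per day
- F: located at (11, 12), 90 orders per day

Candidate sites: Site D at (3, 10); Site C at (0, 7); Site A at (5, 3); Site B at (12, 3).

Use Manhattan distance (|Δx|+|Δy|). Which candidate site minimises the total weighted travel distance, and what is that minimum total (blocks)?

Total weighted distance at each candidate:
  Site D (3, 10): total = 2692
  Site C (0, 7): total = 3458
  Site A (5, 3): total = 2664
  Site B (12, 3): total = 1932
Minimum is at Site B with total 1932 blocks.

Site B, total 1932 blocks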